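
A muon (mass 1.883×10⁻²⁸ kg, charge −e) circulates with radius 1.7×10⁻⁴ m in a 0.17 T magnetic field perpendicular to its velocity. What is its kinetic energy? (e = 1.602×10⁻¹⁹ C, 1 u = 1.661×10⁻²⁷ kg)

v = |q|Br/m, then KE = ½mv² = (qBr)²/(2m).
v = (1.602×10⁻¹⁹)(0.17)(1.7×10⁻⁴)/1.883×10⁻²⁸ ≈ 2.459×10⁴ m/s.
KE = ½(1.883×10⁻²⁸)(2.459×10⁴)² ≈ 5.7×10⁻²⁰ J = 0.36 eV.

KE ≈ 0.36 eV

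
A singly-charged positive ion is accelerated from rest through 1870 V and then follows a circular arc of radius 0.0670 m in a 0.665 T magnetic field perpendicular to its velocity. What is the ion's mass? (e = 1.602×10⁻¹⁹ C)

Combine |q|V = ½mv² and r = mv/(|q|B): eliminate v to get m = qB²r²/(2V).
m = (1.602×10⁻¹⁹)(0.665)²(0.0670)²/(2·1870) ≈ 8.50×10⁻²⁶ kg.

m ≈ 8.50×10⁻²⁶ kg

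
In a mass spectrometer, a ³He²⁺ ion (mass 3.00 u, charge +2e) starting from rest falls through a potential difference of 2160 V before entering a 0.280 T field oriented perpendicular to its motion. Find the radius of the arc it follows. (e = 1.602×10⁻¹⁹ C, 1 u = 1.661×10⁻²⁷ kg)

Acceleration: |q|V = ½mv² ⇒ v = √(2|q|V/m) = √(2·3.204×10⁻¹⁹·2160/4.983×10⁻²⁷) ≈ 5.270×10⁵ m/s.
In the field: r = mv/(|q|B) = (4.983×10⁻²⁷)(5.270×10⁵)/((3.204×10⁻¹⁹)(0.280)) ≈ 0.0293 m.

r ≈ 0.0293 m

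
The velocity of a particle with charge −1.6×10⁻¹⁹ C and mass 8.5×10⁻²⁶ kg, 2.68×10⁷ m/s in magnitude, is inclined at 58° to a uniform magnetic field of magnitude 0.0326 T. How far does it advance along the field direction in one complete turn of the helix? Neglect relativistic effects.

v∥ = v cosθ = 2.68×10⁷·cos58° ≈ 1.420×10⁷ m/s.
T = 2πm/(|q|B) = 2π(8.5×10⁻²⁶)/((1.6×10⁻¹⁹)(0.0326)) ≈ 1.024×10⁻⁴ s.
pitch = v∥ T = (1.420×10⁷)(1.024×10⁻⁴) ≈ 1450 m.

p ≈ 1450 m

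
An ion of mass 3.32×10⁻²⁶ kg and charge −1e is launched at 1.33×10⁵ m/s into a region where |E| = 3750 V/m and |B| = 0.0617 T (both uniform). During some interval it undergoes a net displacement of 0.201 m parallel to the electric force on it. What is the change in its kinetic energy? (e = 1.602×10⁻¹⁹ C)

ΔKE ≈ 1.21×10⁻¹⁶ J

The magnetic force is always ⟂ v and does no work; only the electric force changes KE.
ΔKE = F_E · d = |q|E d = (1.602×10⁻¹⁹)(3750)(0.201) ≈ 1.21×10⁻¹⁶ J.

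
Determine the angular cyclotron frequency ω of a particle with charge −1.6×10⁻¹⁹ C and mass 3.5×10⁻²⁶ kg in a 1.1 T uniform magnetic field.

ω ≈ 5.0×10⁶ rad/s

ω = |q|B/m.
ω = (1.6×10⁻¹⁹)(1.1)/3.5×10⁻²⁶ ≈ 5.0×10⁶ rad/s.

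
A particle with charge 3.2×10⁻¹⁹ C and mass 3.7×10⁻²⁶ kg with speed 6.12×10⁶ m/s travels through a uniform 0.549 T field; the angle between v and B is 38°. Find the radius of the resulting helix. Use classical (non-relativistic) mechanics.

v⊥ = v sinθ = 6.12×10⁶·sin38° ≈ 3.768×10⁶ m/s.
r = m v⊥/(|q|B) = (3.7×10⁻²⁶)(3.768×10⁶)/((3.2×10⁻¹⁹)(0.549)) ≈ 0.794 m.

r ≈ 0.794 m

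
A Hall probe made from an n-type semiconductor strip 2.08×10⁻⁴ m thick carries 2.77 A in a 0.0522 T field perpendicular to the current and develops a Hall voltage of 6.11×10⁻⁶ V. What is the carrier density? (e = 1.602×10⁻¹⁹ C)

n ≈ 7.10×10²⁶ m⁻³

From V_H = IB/(n e t), n = IB/(V_H e t).
n = (2.77)(0.0522)/((6.11×10⁻⁶)(1.602×10⁻¹⁹)(2.08×10⁻⁴)) ≈ 7.10×10²⁶ m⁻³.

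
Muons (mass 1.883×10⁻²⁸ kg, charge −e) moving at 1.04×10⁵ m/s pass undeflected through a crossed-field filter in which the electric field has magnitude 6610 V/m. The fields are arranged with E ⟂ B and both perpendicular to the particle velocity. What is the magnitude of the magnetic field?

Balance of forces in the selector: qE = qvB ⇒ B = E/v.
B = 6610/1.04×10⁵ = 0.0636 T.

B = 0.0636 T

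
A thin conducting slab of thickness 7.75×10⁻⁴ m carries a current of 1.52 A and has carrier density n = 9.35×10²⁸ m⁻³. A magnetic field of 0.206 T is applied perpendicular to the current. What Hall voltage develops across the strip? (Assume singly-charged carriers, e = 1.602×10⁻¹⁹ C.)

V_H = IB/(n e t).
V_H = (1.52)(0.206)/((9.35×10²⁸)(1.602×10⁻¹⁹)(7.75×10⁻⁴)) ≈ 2.70×10⁻⁸ V.

V_H ≈ 2.70×10⁻⁸ V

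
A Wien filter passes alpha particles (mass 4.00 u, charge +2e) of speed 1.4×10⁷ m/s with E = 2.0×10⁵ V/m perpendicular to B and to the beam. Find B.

B = 0.014 T

Balance of forces in the selector: qE = qvB ⇒ B = E/v.
B = 2.0×10⁵/1.4×10⁷ = 0.014 T.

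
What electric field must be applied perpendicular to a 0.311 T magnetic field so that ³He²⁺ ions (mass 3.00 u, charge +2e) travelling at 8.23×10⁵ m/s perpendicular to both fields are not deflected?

E = 2.56×10⁵ V/m

For straight-line motion qE = qvB, so E = vB.
E = 8.23×10⁵ × 0.311 = 2.56×10⁵ V/m.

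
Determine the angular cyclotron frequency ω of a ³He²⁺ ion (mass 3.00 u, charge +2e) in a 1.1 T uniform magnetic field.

ω ≈ 7.1×10⁷ rad/s

ω = |q|B/m.
ω = (3.204×10⁻¹⁹)(1.1)/4.983×10⁻²⁷ ≈ 7.1×10⁷ rad/s.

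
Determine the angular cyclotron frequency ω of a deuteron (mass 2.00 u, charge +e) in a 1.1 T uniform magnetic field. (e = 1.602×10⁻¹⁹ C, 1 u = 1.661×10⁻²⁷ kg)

ω = |q|B/m.
ω = (1.602×10⁻¹⁹)(1.1)/3.322×10⁻²⁷ ≈ 5.3×10⁷ rad/s.

ω ≈ 5.3×10⁷ rad/s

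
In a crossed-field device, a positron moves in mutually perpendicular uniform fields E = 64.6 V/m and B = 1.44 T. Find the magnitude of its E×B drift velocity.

The E×B drift speed is v_d = E/B.
v_d = 64.6/1.44 = 44.9 m/s.

v_d ≈ 44.9 m/s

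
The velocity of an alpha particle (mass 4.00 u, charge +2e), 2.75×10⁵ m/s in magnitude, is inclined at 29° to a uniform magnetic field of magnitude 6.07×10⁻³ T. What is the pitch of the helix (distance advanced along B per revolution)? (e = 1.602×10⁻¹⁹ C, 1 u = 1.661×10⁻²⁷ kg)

p ≈ 5.16 m

v∥ = v cosθ = 2.75×10⁵·cos29° ≈ 2.405×10⁵ m/s.
T = 2πm/(|q|B) = 2π(6.644×10⁻²⁷)/((3.204×10⁻¹⁹)(6.07×10⁻³)) ≈ 2.146×10⁻⁵ s.
pitch = v∥ T = (2.405×10⁵)(2.146×10⁻⁵) ≈ 5.16 m.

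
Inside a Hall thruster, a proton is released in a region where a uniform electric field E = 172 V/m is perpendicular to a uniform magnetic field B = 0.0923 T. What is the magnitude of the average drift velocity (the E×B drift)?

The steady drift has the magnetic force balancing the electric force, so v_d = E/B.
v_d = 172/0.0923 = 1860 m/s.

v_d ≈ 1860 m/s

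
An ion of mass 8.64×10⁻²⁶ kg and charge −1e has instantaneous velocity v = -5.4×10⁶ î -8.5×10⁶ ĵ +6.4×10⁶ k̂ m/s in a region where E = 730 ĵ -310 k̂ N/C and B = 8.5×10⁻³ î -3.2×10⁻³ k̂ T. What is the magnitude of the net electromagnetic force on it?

|F| ≈ 1.37×10⁻¹⁴ N

v×B = (2.72×10⁴, 3.71×10⁴, 7.22×10⁴) N/C.
E + v×B = (2.72×10⁴, 3.79×10⁴, 7.19×10⁴) N/C.
F = q(E + v×B) = (−1.602×10⁻¹⁹ C)·(2.72×10⁴, 3.79×10⁴, 7.19×10⁴) = (-4.36×10⁻¹⁵, -6.06×10⁻¹⁵, -1.15×10⁻¹⁴) N.
|F| = 1.37×10⁻¹⁴ N.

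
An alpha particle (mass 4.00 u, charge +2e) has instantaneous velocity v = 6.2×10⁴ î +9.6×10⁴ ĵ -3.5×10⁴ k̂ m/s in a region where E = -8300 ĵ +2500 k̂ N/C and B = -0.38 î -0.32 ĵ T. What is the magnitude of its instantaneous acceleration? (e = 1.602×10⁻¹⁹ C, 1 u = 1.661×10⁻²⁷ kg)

|a| ≈ 1.10×10¹² m/s²

v×B = (-1.12×10⁴, 1.33×10⁴, 1.66×10⁴) N/C.
E + v×B = (-1.12×10⁴, 5000, 1.91×10⁴) N/C.
F = q(E + v×B) = (3.204×10⁻¹⁹ C)·(-1.12×10⁴, 5000, 1.91×10⁴) = (-3.59×10⁻¹⁵, 1.60×10⁻¹⁵, 6.13×10⁻¹⁵) N.
|a| = |F|/m = 7.284×10⁻¹⁵/6.644×10⁻²⁷ ≈ 1.10×10¹² m/s².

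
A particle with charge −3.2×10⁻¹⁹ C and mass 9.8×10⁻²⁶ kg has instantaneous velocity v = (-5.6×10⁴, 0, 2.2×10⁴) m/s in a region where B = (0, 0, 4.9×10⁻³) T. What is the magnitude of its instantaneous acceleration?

|a| ≈ 8.96×10⁸ m/s²

v×B = (0, 274, 0) N/C.
F = q v×B = (−3.2×10⁻¹⁹ C)·(0, 274, 0) = (0, -8.78×10⁻¹⁷, 0) N.
|a| = |F|/m = 8.781×10⁻¹⁷/9.8×10⁻²⁶ ≈ 8.96×10⁸ m/s².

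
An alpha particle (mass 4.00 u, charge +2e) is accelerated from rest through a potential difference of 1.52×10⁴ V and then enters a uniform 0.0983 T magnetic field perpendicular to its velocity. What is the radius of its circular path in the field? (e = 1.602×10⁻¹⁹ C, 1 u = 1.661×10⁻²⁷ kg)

r ≈ 0.255 m

Acceleration: |q|V = ½mv² ⇒ v = √(2|q|V/m) = √(2·3.204×10⁻¹⁹·1.52×10⁴/6.644×10⁻²⁷) ≈ 1.211×10⁶ m/s.
In the field: r = mv/(|q|B) = (6.644×10⁻²⁷)(1.211×10⁶)/((3.204×10⁻¹⁹)(0.0983)) ≈ 0.255 m.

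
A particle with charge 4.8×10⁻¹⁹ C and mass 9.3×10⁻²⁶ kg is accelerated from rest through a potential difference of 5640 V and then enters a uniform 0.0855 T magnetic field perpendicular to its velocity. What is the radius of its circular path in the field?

Acceleration: |q|V = ½mv² ⇒ v = √(2|q|V/m) = √(2·4.8×10⁻¹⁹·5640/9.3×10⁻²⁶) ≈ 2.413×10⁵ m/s.
In the field: r = mv/(|q|B) = (9.3×10⁻²⁶)(2.413×10⁵)/((4.8×10⁻¹⁹)(0.0855)) ≈ 0.547 m.

r ≈ 0.547 m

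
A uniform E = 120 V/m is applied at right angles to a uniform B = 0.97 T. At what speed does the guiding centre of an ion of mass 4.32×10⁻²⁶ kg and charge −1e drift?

v_d ≈ 120 m/s

The steady drift has the magnetic force balancing the electric force, so v_d = E/B.
v_d = 120/0.97 = 120 m/s.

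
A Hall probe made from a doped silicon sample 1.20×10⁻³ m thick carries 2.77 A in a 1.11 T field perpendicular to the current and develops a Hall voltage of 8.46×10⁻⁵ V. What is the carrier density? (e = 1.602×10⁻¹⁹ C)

n ≈ 1.89×10²⁶ m⁻³

From V_H = IB/(n e t), n = IB/(V_H e t).
n = (2.77)(1.11)/((8.46×10⁻⁵)(1.602×10⁻¹⁹)(1.20×10⁻³)) ≈ 1.89×10²⁶ m⁻³.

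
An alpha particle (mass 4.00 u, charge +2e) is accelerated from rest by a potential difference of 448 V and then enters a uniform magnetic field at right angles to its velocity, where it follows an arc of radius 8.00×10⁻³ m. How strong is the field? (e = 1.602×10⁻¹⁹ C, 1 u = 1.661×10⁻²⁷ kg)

v = √(2|q|V/m) = √(2·3.204×10⁻¹⁹·448/6.644×10⁻²⁷) ≈ 2.079×10⁵ m/s.
B = mv/(|q|r) = (6.644×10⁻²⁷)(2.079×10⁵)/((3.204×10⁻¹⁹)(8.00×10⁻³)) ≈ 0.539 T.

B ≈ 0.539 T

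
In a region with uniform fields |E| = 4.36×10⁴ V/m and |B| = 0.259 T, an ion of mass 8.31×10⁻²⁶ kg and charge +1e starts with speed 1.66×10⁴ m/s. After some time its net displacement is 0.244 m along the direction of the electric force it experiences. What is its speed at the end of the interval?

v_f ≈ 2.03×10⁵ m/s

B does no work; ΔKE = |q|E d.
½mv_f² = ½mv₀² + |q|Ed = ½(8.31×10⁻²⁶)(1.66×10⁴)² + (1.602×10⁻¹⁹)(4.36×10⁴)(0.244) ≈ 1.145×10⁻¹⁷ J + 1.704×10⁻¹⁵ J ≈ 1.716×10⁻¹⁵ J.
v_f = √(2·1.716×10⁻¹⁵/8.31×10⁻²⁶) ≈ 2.03×10⁵ m/s.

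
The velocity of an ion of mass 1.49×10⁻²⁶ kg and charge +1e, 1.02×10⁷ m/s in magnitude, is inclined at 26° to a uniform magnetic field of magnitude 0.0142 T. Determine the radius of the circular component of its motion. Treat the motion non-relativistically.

r ≈ 29.3 m

v⊥ = v sinθ = 1.02×10⁷·sin26° ≈ 4.471×10⁶ m/s.
r = m v⊥/(|q|B) = (1.49×10⁻²⁶)(4.471×10⁶)/((1.602×10⁻¹⁹)(0.0142)) ≈ 29.3 m.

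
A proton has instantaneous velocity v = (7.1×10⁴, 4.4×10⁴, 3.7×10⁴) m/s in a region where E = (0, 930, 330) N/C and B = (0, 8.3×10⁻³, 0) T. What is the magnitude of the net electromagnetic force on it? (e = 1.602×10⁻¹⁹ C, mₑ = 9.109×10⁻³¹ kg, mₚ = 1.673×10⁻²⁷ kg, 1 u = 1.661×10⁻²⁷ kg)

v×B = (-307, 0, 589) N/C.
E + v×B = (-307, 930, 919) N/C.
F = q(E + v×B) = (1.602×10⁻¹⁹ C)·(-307, 930, 919) = (-4.92×10⁻¹⁷, 1.49×10⁻¹⁶, 1.47×10⁻¹⁶) N.
|F| = 2.15×10⁻¹⁶ N.

|F| ≈ 2.15×10⁻¹⁶ N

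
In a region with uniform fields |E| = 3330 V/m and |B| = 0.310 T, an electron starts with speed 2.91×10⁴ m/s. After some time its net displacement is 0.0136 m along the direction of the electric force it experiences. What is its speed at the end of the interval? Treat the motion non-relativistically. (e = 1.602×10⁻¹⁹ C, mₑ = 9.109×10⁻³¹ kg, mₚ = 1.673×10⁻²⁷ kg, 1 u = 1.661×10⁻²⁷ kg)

v_f ≈ 3.99×10⁶ m/s

B does no work; ΔKE = |q|E d.
½mv_f² = ½mv₀² + |q|Ed = ½(9.109×10⁻³¹)(2.91×10⁴)² + (1.602×10⁻¹⁹)(3330)(0.0136) ≈ 3.857×10⁻²² J + 7.255×10⁻¹⁸ J ≈ 7.256×10⁻¹⁸ J.
v_f = √(2·7.256×10⁻¹⁸/9.109×10⁻³¹) ≈ 3.99×10⁶ m/s.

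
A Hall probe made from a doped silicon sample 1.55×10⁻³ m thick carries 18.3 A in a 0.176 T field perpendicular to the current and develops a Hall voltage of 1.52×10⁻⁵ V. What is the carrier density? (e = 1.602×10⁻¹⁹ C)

From V_H = IB/(n e t), n = IB/(V_H e t).
n = (18.3)(0.176)/((1.52×10⁻⁵)(1.602×10⁻¹⁹)(1.55×10⁻³)) ≈ 8.53×10²⁶ m⁻³.

n ≈ 8.53×10²⁶ m⁻³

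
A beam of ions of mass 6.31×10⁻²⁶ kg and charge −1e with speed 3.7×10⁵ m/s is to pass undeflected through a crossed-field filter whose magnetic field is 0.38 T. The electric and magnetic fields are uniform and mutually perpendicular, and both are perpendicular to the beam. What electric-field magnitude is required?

For straight-line motion qE = qvB, so E = vB.
E = 3.7×10⁵ × 0.38 = 1.4×10⁵ V/m.

E = 1.4×10⁵ V/m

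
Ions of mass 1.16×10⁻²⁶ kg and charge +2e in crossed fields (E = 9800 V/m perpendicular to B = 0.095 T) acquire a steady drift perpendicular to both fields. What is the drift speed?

The E×B drift speed is v_d = E/B.
v_d = 9800/0.095 = 1.0×10⁵ m/s.

v_d ≈ 1.0×10⁵ m/s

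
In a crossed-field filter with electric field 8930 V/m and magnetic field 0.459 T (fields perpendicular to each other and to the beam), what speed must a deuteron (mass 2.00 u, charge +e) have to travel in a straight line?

v = 1.95×10⁴ m/s

For undeflected motion the electric and magnetic forces balance: qE = qvB.
v = E/B = 8930/0.459 = 1.95×10⁴ m/s.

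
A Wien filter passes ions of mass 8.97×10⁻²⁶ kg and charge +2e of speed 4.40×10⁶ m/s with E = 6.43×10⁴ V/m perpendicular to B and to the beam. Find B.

Balance of forces in the selector: qE = qvB ⇒ B = E/v.
B = 6.43×10⁴/4.40×10⁶ = 0.0146 T.

B = 0.0146 T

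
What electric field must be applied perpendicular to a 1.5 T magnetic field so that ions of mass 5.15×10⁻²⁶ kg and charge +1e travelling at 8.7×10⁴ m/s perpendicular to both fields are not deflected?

For straight-line motion qE = qvB, so E = vB.
E = 8.7×10⁴ × 1.5 = 1.3×10⁵ V/m.

E = 1.3×10⁵ V/m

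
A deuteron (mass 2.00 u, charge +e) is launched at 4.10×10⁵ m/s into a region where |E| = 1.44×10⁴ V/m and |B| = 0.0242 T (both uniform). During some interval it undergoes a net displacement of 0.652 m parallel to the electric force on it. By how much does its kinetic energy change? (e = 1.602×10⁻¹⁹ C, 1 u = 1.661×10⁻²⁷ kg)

ΔKE ≈ 1.50×10⁻¹⁵ J

The magnetic force is always ⟂ v and does no work; only the electric force changes KE.
ΔKE = F_E · d = |q|E d = (1.602×10⁻¹⁹)(1.44×10⁴)(0.652) ≈ 1.50×10⁻¹⁵ J.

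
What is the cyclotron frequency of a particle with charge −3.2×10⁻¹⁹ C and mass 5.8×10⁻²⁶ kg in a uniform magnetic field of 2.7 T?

f = |q|B/(2πm).
f = (3.2×10⁻¹⁹)(2.7)/(2π·5.8×10⁻²⁶) ≈ 2.4×10⁶ Hz.

f ≈ 2.4×10⁶ Hz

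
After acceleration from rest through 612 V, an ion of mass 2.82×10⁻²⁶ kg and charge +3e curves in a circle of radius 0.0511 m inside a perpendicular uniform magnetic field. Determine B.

B ≈ 0.166 T

v = √(2|q|V/m) = √(2·4.806×10⁻¹⁹·612/2.82×10⁻²⁶) ≈ 1.444×10⁵ m/s.
B = mv/(|q|r) = (2.82×10⁻²⁶)(1.444×10⁵)/((4.806×10⁻¹⁹)(0.0511)) ≈ 0.166 T.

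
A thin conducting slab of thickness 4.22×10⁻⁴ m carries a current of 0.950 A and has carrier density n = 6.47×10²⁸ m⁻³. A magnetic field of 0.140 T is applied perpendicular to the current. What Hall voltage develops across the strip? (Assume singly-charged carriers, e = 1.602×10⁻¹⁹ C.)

V_H = IB/(n e t).
V_H = (0.950)(0.140)/((6.47×10²⁸)(1.602×10⁻¹⁹)(4.22×10⁻⁴)) ≈ 3.04×10⁻⁸ V.

V_H ≈ 3.04×10⁻⁸ V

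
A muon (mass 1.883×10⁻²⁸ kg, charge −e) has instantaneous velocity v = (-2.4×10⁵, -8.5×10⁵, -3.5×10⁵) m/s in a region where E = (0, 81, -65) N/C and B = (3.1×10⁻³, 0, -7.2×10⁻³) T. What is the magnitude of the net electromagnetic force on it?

|F| ≈ 1.15×10⁻¹⁵ N

v×B = (6120, -2810, 2640) N/C.
E + v×B = (6120, -2730, 2570) N/C.
F = q(E + v×B) = (−1.602×10⁻¹⁹ C)·(6120, -2730, 2570) = (-9.80×10⁻¹⁶, 4.38×10⁻¹⁶, -4.12×10⁻¹⁶) N.
|F| = 1.15×10⁻¹⁵ N.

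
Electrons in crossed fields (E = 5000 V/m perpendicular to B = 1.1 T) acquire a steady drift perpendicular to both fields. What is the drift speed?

v_d ≈ 4500 m/s

The steady drift has the magnetic force balancing the electric force, so v_d = E/B.
v_d = 5000/1.1 = 4500 m/s.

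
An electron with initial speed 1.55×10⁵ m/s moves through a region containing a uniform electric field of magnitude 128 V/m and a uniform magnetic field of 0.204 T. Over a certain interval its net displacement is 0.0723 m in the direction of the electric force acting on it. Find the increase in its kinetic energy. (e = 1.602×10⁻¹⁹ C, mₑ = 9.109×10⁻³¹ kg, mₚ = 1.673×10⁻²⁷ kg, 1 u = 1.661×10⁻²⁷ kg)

The magnetic force is always ⟂ v and does no work; only the electric force changes KE.
ΔKE = F_E · d = |q|E d = (1.602×10⁻¹⁹)(128)(0.0723) ≈ 1.48×10⁻¹⁸ J.

ΔKE ≈ 1.48×10⁻¹⁸ J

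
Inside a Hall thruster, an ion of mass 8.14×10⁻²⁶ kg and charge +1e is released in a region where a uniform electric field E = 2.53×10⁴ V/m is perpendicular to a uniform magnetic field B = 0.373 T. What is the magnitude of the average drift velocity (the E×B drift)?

The E×B drift speed is v_d = E/B.
v_d = 2.53×10⁴/0.373 = 6.78×10⁴ m/s.

v_d ≈ 6.78×10⁴ m/s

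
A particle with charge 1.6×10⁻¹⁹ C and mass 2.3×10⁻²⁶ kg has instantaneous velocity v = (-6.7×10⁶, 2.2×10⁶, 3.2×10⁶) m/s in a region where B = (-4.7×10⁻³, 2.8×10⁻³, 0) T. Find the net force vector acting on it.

F ≈ (-1.43×10⁻¹⁵, -2.41×10⁻¹⁵, -1.35×10⁻¹⁵) N

v×B = (-8960, -1.50×10⁴, -8420) N/C.
F = q v×B = (1.6×10⁻¹⁹ C)·(-8960, -1.50×10⁴, -8420) = (-1.43×10⁻¹⁵, -2.41×10⁻¹⁵, -1.35×10⁻¹⁵) N.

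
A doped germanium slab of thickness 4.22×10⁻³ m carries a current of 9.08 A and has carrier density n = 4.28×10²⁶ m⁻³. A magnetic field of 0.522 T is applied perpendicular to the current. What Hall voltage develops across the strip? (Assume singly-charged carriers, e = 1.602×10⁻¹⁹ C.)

V_H = IB/(n e t).
V_H = (9.08)(0.522)/((4.28×10²⁶)(1.602×10⁻¹⁹)(4.22×10⁻³)) ≈ 1.64×10⁻⁵ V.

V_H ≈ 1.64×10⁻⁵ V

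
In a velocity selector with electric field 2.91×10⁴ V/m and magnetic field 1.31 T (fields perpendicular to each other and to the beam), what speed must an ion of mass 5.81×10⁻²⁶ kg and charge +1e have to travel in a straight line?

v = 2.22×10⁴ m/s

Zero net Lorentz force requires |qE| = |q v×B|, i.e. E = vB.
v = E/B = 2.91×10⁴/1.31 = 2.22×10⁴ m/s.
The result is independent of the particle's charge and mass.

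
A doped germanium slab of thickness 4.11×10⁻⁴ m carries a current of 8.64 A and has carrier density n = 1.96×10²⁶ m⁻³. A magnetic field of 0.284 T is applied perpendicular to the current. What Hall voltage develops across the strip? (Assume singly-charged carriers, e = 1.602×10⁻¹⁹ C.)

V_H = IB/(n e t).
V_H = (8.64)(0.284)/((1.96×10²⁶)(1.602×10⁻¹⁹)(4.11×10⁻⁴)) ≈ 1.90×10⁻⁴ V.

V_H ≈ 1.90×10⁻⁴ V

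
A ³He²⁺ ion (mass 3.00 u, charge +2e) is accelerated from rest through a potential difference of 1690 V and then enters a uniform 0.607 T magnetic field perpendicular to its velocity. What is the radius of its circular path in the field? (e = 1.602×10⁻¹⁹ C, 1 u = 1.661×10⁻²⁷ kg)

r ≈ 0.0119 m

Acceleration: |q|V = ½mv² ⇒ v = √(2|q|V/m) = √(2·3.204×10⁻¹⁹·1690/4.983×10⁻²⁷) ≈ 4.662×10⁵ m/s.
In the field: r = mv/(|q|B) = (4.983×10⁻²⁷)(4.662×10⁵)/((3.204×10⁻¹⁹)(0.607)) ≈ 0.0119 m.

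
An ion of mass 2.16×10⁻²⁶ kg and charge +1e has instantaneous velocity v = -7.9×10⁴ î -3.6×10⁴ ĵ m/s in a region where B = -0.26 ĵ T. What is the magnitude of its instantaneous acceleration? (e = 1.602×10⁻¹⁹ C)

|a| ≈ 1.52×10¹¹ m/s²

v×B = (0, 0, 2.05×10⁴) N/C.
F = q v×B = (1.602×10⁻¹⁹ C)·(0, 0, 2.05×10⁴) = (0, 0, 3.29×10⁻¹⁵) N.
|a| = |F|/m = 3.291×10⁻¹⁵/2.16×10⁻²⁶ ≈ 1.52×10¹¹ m/s².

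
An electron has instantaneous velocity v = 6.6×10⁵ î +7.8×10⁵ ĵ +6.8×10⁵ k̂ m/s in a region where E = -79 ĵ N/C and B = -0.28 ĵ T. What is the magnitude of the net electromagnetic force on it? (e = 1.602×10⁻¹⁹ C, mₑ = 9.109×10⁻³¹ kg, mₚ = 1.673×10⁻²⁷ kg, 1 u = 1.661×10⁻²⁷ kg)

|F| ≈ 4.25×10⁻¹⁴ N

v×B = (1.90×10⁵, 0, -1.85×10⁵) N/C.
E + v×B = (1.90×10⁵, -79.0, -1.85×10⁵) N/C.
F = q(E + v×B) = (−1.602×10⁻¹⁹ C)·(1.90×10⁵, -79.0, -1.85×10⁵) = (-3.05×10⁻¹⁴, 1.27×10⁻¹⁷, 2.96×10⁻¹⁴) N.
|F| = 4.25×10⁻¹⁴ N.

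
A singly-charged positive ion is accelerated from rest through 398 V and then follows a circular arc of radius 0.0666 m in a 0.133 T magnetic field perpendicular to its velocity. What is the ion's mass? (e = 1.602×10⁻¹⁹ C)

Combine |q|V = ½mv² and r = mv/(|q|B): eliminate v to get m = qB²r²/(2V).
m = (1.602×10⁻¹⁹)(0.133)²(0.0666)²/(2·398) ≈ 1.58×10⁻²⁶ kg.

m ≈ 1.58×10⁻²⁶ kg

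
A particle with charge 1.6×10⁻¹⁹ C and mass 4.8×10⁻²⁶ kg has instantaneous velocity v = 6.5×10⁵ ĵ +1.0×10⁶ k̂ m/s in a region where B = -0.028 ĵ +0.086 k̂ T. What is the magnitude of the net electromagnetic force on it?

|F| ≈ 1.34×10⁻¹⁴ N

v×B = (8.39×10⁴, 0, 0) N/C.
F = q v×B = (1.6×10⁻¹⁹ C)·(8.39×10⁴, 0, 0) = (1.34×10⁻¹⁴, 0, 0) N.
|F| = 1.34×10⁻¹⁴ N.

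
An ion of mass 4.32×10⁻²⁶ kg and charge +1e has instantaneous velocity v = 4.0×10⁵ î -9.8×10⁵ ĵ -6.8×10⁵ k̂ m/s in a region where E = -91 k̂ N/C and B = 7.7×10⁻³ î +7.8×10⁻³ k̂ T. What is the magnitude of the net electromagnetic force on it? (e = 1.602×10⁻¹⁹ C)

v×B = (-7640, -8360, 7550) N/C.
E + v×B = (-7640, -8360, 7460) N/C.
F = q(E + v×B) = (1.602×10⁻¹⁹ C)·(-7640, -8360, 7460) = (-1.22×10⁻¹⁵, -1.34×10⁻¹⁵, 1.19×10⁻¹⁵) N.
|F| = 2.17×10⁻¹⁵ N.

|F| ≈ 2.17×10⁻¹⁵ N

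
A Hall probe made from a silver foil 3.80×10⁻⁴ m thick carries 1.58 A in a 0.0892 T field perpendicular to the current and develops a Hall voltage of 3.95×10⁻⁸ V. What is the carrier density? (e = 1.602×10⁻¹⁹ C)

n ≈ 5.86×10²⁸ m⁻³

From V_H = IB/(n e t), n = IB/(V_H e t).
n = (1.58)(0.0892)/((3.95×10⁻⁸)(1.602×10⁻¹⁹)(3.80×10⁻⁴)) ≈ 5.86×10²⁸ m⁻³.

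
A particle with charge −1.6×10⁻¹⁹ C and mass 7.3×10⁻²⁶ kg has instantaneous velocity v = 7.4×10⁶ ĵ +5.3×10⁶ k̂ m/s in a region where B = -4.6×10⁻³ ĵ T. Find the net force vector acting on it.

v×B = (2.44×10⁴, 0, 0) N/C.
F = q v×B = (−1.6×10⁻¹⁹ C)·(2.44×10⁴, 0, 0) = (-3.90×10⁻¹⁵, 0, 0) N.

F ≈ (-3.90×10⁻¹⁵, 0, 0) N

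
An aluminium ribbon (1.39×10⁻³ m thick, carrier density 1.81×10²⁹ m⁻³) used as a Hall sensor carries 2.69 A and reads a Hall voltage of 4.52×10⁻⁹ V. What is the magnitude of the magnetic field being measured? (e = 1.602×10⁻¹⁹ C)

B ≈ 0.0677 T

From V_H = IB/(n e t), B = V_H n e t / I.
B = (4.52×10⁻⁹)(1.81×10²⁹)(1.602×10⁻¹⁹)(1.39×10⁻³)/2.69 ≈ 0.0677 T.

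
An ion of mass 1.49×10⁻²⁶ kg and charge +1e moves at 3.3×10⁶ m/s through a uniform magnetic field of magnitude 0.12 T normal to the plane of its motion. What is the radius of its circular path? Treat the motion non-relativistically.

The magnetic force provides the centripetal force: |q|vB = mv²/r.
r = mv/(|q|B) = (1.49×10⁻²⁶)(3.3×10⁶)/((1.602×10⁻¹⁹)(0.12)) ≈ 2.6 m.

r ≈ 2.6 m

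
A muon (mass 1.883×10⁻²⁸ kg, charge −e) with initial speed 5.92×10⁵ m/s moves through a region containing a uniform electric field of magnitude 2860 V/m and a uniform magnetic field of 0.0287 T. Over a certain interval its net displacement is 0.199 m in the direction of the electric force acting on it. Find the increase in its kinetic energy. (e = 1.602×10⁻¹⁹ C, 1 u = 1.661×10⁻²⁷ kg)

ΔKE ≈ 9.12×10⁻¹⁷ J

The magnetic force is always ⟂ v and does no work; only the electric force changes KE.
ΔKE = F_E · d = |q|E d = (1.602×10⁻¹⁹)(2860)(0.199) ≈ 9.12×10⁻¹⁷ J.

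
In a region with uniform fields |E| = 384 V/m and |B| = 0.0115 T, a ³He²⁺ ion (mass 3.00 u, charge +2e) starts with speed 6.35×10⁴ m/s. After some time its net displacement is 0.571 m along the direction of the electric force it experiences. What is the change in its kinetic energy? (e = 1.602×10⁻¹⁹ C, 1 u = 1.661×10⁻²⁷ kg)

ΔKE ≈ 7.03×10⁻¹⁷ J

The magnetic force is always ⟂ v and does no work; only the electric force changes KE.
ΔKE = F_E · d = |q|E d = (3.204×10⁻¹⁹)(384)(0.571) ≈ 7.03×10⁻¹⁷ J.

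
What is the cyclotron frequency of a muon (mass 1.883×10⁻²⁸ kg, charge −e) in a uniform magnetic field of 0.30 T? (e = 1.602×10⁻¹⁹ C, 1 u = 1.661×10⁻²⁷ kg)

f = |q|B/(2πm).
f = (1.602×10⁻¹⁹)(0.30)/(2π·1.883×10⁻²⁸) ≈ 4.1×10⁷ Hz.

f ≈ 4.1×10⁷ Hz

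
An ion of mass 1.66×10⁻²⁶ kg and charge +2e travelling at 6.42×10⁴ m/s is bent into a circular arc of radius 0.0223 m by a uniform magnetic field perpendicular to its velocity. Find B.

From |q|vB = mv²/r, B = mv/(|q|r).
B = (1.66×10⁻²⁶)(6.42×10⁴)/((3.204×10⁻¹⁹)(0.0223)) ≈ 0.149 T.

B ≈ 0.149 T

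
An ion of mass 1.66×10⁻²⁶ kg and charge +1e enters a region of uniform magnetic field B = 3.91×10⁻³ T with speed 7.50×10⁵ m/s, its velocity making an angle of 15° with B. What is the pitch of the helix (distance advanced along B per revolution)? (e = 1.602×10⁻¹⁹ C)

v∥ = v cosθ = 7.50×10⁵·cos15° ≈ 7.244×10⁵ m/s.
T = 2πm/(|q|B) = 2π(1.66×10⁻²⁶)/((1.602×10⁻¹⁹)(3.91×10⁻³)) ≈ 1.665×10⁻⁴ s.
pitch = v∥ T = (7.244×10⁵)(1.665×10⁻⁴) ≈ 121 m.

p ≈ 121 m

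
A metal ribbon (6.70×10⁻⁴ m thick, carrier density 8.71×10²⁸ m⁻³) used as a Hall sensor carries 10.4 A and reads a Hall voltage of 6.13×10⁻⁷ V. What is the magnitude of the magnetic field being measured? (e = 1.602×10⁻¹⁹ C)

B ≈ 0.551 T

From V_H = IB/(n e t), B = V_H n e t / I.
B = (6.13×10⁻⁷)(8.71×10²⁸)(1.602×10⁻¹⁹)(6.70×10⁻⁴)/10.4 ≈ 0.551 T.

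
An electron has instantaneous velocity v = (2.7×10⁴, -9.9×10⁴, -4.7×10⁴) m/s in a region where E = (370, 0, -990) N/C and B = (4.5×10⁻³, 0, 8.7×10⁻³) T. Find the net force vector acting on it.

F ≈ (7.87×10⁻¹⁷, 7.15×10⁻¹⁷, 8.72×10⁻¹⁷) N

v×B = (-861, -446, 445) N/C.
E + v×B = (-491, -446, -544) N/C.
F = q(E + v×B) = (−1.602×10⁻¹⁹ C)·(-491, -446, -544) = (7.87×10⁻¹⁷, 7.15×10⁻¹⁷, 8.72×10⁻¹⁷) N.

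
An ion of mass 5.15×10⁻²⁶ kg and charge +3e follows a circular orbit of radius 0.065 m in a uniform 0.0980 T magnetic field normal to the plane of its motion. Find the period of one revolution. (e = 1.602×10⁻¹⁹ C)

The cyclotron period depends only on m, q, B: T = 2πm/(|q|B).
T = 2π(5.15×10⁻²⁶)/((4.806×10⁻¹⁹)(0.0980)) ≈ 6.87×10⁻⁶ s.

T ≈ 6.87×10⁻⁶ s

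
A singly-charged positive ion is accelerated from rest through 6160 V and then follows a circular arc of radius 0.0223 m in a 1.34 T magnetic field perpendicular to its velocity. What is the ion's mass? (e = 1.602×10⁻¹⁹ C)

m ≈ 1.16×10⁻²⁶ kg

Combine |q|V = ½mv² and r = mv/(|q|B): eliminate v to get m = qB²r²/(2V).
m = (1.602×10⁻¹⁹)(1.34)²(0.0223)²/(2·6160) ≈ 1.16×10⁻²⁶ kg.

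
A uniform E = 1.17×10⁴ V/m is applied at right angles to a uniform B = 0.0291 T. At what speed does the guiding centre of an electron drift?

The steady drift has the magnetic force balancing the electric force, so v_d = E/B.
v_d = 1.17×10⁴/0.0291 = 4.02×10⁵ m/s.

v_d ≈ 4.02×10⁵ m/s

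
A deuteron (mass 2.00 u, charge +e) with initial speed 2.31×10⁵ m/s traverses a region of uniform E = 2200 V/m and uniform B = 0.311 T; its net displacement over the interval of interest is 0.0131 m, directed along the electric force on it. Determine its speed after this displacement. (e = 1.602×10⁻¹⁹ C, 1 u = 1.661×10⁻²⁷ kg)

B does no work; ΔKE = |q|E d.
½mv_f² = ½mv₀² + |q|Ed = ½(3.322×10⁻²⁷)(2.31×10⁵)² + (1.602×10⁻¹⁹)(2200)(0.0131) ≈ 8.863×10⁻¹⁷ J + 4.617×10⁻¹⁸ J ≈ 9.325×10⁻¹⁷ J.
v_f = √(2·9.325×10⁻¹⁷/3.322×10⁻²⁷) ≈ 2.37×10⁵ m/s.

v_f ≈ 2.37×10⁵ m/s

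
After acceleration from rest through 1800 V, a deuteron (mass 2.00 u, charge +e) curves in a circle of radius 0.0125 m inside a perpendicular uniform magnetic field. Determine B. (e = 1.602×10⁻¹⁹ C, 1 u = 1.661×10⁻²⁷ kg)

v = √(2|q|V/m) = √(2·1.602×10⁻¹⁹·1800/3.322×10⁻²⁷) ≈ 4.167×10⁵ m/s.
B = mv/(|q|r) = (3.322×10⁻²⁷)(4.167×10⁵)/((1.602×10⁻¹⁹)(0.0125)) ≈ 0.691 T.

B ≈ 0.691 T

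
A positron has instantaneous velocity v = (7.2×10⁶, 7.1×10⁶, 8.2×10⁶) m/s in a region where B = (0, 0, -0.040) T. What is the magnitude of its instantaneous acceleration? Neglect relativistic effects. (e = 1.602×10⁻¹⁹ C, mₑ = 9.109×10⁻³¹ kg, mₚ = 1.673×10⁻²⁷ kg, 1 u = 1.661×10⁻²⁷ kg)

|a| ≈ 7.11×10¹⁶ m/s²

v×B = (-2.84×10⁵, 2.88×10⁵, 0) N/C.
F = q v×B = (1.602×10⁻¹⁹ C)·(-2.84×10⁵, 2.88×10⁵, 0) = (-4.55×10⁻¹⁴, 4.61×10⁻¹⁴, 0) N.
|a| = |F|/m = 6.480×10⁻¹⁴/9.109×10⁻³¹ ≈ 7.11×10¹⁶ m/s².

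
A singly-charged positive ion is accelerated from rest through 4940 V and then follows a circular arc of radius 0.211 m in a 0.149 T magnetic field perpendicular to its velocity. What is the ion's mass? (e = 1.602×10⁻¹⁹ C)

Combine |q|V = ½mv² and r = mv/(|q|B): eliminate v to get m = qB²r²/(2V).
m = (1.602×10⁻¹⁹)(0.149)²(0.211)²/(2·4940) ≈ 1.60×10⁻²⁶ kg.

m ≈ 1.60×10⁻²⁶ kg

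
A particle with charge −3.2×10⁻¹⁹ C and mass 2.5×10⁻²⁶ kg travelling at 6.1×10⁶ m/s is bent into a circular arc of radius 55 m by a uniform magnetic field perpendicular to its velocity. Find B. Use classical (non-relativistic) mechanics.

From |q|vB = mv²/r, B = mv/(|q|r).
B = (2.5×10⁻²⁶)(6.1×10⁶)/((3.2×10⁻¹⁹)(55)) ≈ 8.7×10⁻³ T.

B ≈ 8.7×10⁻³ T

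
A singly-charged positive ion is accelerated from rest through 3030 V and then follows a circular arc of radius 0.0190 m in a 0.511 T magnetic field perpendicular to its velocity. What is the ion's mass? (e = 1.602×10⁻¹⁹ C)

m ≈ 2.49×10⁻²⁷ kg

Combine |q|V = ½mv² and r = mv/(|q|B): eliminate v to get m = qB²r²/(2V).
m = (1.602×10⁻¹⁹)(0.511)²(0.0190)²/(2·3030) ≈ 2.49×10⁻²⁷ kg.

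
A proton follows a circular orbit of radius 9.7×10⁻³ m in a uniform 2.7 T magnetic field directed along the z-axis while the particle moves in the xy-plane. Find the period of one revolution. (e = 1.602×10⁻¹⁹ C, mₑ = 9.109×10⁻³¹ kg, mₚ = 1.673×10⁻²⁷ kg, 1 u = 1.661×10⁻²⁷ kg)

The cyclotron period depends only on m, q, B: T = 2πm/(|q|B).
T = 2π(1.673×10⁻²⁷)/((1.602×10⁻¹⁹)(2.7)) ≈ 2.4×10⁻⁸ s.

T ≈ 2.4×10⁻⁸ s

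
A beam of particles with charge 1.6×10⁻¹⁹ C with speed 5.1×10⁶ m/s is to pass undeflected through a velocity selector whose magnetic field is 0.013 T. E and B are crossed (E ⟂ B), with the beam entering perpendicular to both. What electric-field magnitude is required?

E = 6.6×10⁴ V/m

For straight-line motion qE = qvB, so E = vB.
E = 5.1×10⁶ × 0.013 = 6.6×10⁴ V/m.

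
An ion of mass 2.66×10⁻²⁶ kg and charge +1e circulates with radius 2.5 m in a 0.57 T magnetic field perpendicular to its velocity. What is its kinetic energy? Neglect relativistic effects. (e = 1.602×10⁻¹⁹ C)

v = |q|Br/m, then KE = ½mv² = (qBr)²/(2m).
v = (1.602×10⁻¹⁹)(0.57)(2.5)/2.66×10⁻²⁶ ≈ 8.582×10⁶ m/s.
KE = ½(2.66×10⁻²⁶)(8.582×10⁶)² ≈ 9.8×10⁻¹³ J = 6.1×10⁶ eV.

KE ≈ 6.1×10⁶ eV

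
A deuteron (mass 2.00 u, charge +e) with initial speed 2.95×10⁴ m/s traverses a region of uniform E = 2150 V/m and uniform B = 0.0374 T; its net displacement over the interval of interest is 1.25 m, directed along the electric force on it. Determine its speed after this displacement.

v_f ≈ 5.10×10⁵ m/s

B does no work; ΔKE = |q|E d.
½mv_f² = ½mv₀² + |q|Ed = ½(3.322×10⁻²⁷)(2.95×10⁴)² + (1.602×10⁻¹⁹)(2150)(1.25) ≈ 1.445×10⁻¹⁸ J + 4.305×10⁻¹⁶ J ≈ 4.320×10⁻¹⁶ J.
v_f = √(2·4.320×10⁻¹⁶/3.322×10⁻²⁷) ≈ 5.10×10⁵ m/s.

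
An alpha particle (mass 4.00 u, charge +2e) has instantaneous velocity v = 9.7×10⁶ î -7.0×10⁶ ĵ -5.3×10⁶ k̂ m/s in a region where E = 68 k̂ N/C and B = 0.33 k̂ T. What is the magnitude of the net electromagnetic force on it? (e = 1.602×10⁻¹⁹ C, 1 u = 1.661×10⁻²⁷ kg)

|F| ≈ 1.26×10⁻¹² N

v×B = (-2.31×10⁶, -3.20×10⁶, 0) N/C.
E + v×B = (-2.31×10⁶, -3.20×10⁶, 68.0) N/C.
F = q(E + v×B) = (3.204×10⁻¹⁹ C)·(-2.31×10⁶, -3.20×10⁶, 68.0) = (-7.40×10⁻¹³, -1.03×10⁻¹², 2.18×10⁻¹⁷) N.
|F| = 1.26×10⁻¹² N.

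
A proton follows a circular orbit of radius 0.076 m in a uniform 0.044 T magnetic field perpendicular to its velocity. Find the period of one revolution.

The cyclotron period depends only on m, q, B: T = 2πm/(|q|B).
T = 2π(1.673×10⁻²⁷)/((1.602×10⁻¹⁹)(0.044)) ≈ 1.5×10⁻⁶ s.

T ≈ 1.5×10⁻⁶ s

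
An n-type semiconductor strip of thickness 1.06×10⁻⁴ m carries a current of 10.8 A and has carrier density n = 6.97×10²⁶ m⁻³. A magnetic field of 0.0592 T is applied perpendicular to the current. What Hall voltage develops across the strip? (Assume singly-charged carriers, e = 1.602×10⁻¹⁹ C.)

V_H ≈ 5.40×10⁻⁵ V

V_H = IB/(n e t).
V_H = (10.8)(0.0592)/((6.97×10²⁶)(1.602×10⁻¹⁹)(1.06×10⁻⁴)) ≈ 5.40×10⁻⁵ V.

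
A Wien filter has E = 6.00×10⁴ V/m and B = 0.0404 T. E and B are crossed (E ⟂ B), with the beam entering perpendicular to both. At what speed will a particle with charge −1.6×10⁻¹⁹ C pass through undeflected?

Zero net Lorentz force requires |qE| = |q v×B|, i.e. E = vB.
v = E/B = 6.00×10⁴/0.0404 = 1.49×10⁶ m/s.

v = 1.49×10⁶ m/s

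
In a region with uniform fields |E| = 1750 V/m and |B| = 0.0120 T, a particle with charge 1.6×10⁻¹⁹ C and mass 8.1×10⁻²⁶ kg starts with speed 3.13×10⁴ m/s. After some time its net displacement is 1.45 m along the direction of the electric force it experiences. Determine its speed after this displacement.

v_f ≈ 1.05×10⁵ m/s

B does no work; ΔKE = |q|E d.
½mv_f² = ½mv₀² + |q|Ed = ½(8.1×10⁻²⁶)(3.13×10⁴)² + (1.6×10⁻¹⁹)(1750)(1.45) ≈ 3.968×10⁻¹⁷ J + 4.060×10⁻¹⁶ J ≈ 4.457×10⁻¹⁶ J.
v_f = √(2·4.457×10⁻¹⁶/8.1×10⁻²⁶) ≈ 1.05×10⁵ m/s.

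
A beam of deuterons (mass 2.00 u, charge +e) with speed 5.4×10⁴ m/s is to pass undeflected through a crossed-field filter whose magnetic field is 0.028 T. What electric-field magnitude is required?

For straight-line motion qE = qvB, so E = vB.
E = 5.4×10⁴ × 0.028 = 1500 V/m.

E = 1500 V/m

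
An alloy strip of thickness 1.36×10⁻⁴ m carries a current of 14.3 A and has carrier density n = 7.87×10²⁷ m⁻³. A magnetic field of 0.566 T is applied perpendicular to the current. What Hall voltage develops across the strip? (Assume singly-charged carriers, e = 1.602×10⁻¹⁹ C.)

V_H = IB/(n e t).
V_H = (14.3)(0.566)/((7.87×10²⁷)(1.602×10⁻¹⁹)(1.36×10⁻⁴)) ≈ 4.72×10⁻⁵ V.

V_H ≈ 4.72×10⁻⁵ V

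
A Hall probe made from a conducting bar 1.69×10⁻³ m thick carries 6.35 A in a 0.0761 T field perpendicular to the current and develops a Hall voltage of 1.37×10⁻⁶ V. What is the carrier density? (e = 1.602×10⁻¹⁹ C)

From V_H = IB/(n e t), n = IB/(V_H e t).
n = (6.35)(0.0761)/((1.37×10⁻⁶)(1.602×10⁻¹⁹)(1.69×10⁻³)) ≈ 1.30×10²⁷ m⁻³.

n ≈ 1.30×10²⁷ m⁻³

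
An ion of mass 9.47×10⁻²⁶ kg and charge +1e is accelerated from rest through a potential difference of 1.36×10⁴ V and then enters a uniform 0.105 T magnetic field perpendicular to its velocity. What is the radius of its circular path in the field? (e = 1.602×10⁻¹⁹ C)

r ≈ 1.21 m

Acceleration: |q|V = ½mv² ⇒ v = √(2|q|V/m) = √(2·1.602×10⁻¹⁹·1.36×10⁴/9.47×10⁻²⁶) ≈ 2.145×10⁵ m/s.
In the field: r = mv/(|q|B) = (9.47×10⁻²⁶)(2.145×10⁵)/((1.602×10⁻¹⁹)(0.105)) ≈ 1.21 m.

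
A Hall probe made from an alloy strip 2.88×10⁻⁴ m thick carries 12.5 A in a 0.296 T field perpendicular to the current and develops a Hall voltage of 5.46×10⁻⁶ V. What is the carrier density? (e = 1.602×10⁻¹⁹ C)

From V_H = IB/(n e t), n = IB/(V_H e t).
n = (12.5)(0.296)/((5.46×10⁻⁶)(1.602×10⁻¹⁹)(2.88×10⁻⁴)) ≈ 1.47×10²⁸ m⁻³.

n ≈ 1.47×10²⁸ m⁻³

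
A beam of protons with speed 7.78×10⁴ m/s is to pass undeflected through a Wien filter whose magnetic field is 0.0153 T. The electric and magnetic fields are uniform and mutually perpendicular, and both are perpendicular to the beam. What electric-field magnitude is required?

For straight-line motion qE = qvB, so E = vB.
E = 7.78×10⁴ × 0.0153 = 1190 V/m.

E = 1190 V/m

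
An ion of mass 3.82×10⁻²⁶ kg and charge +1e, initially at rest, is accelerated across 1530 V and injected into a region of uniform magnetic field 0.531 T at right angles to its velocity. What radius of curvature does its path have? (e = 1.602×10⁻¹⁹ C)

Acceleration: |q|V = ½mv² ⇒ v = √(2|q|V/m) = √(2·1.602×10⁻¹⁹·1530/3.82×10⁻²⁶) ≈ 1.133×10⁵ m/s.
In the field: r = mv/(|q|B) = (3.82×10⁻²⁶)(1.133×10⁵)/((1.602×10⁻¹⁹)(0.531)) ≈ 0.0509 m.

r ≈ 0.0509 m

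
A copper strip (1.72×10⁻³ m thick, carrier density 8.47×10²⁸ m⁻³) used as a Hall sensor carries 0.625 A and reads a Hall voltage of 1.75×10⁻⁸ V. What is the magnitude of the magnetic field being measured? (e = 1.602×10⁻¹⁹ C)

From V_H = IB/(n e t), B = V_H n e t / I.
B = (1.75×10⁻⁸)(8.47×10²⁸)(1.602×10⁻¹⁹)(1.72×10⁻³)/0.625 ≈ 0.653 T.

B ≈ 0.653 T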